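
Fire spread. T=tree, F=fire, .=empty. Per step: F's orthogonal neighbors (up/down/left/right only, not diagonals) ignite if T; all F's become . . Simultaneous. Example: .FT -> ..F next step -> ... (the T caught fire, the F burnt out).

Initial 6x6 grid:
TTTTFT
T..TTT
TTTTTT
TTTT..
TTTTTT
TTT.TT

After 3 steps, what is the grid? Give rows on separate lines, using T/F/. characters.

Step 1: 3 trees catch fire, 1 burn out
  TTTF.F
  T..TFT
  TTTTTT
  TTTT..
  TTTTTT
  TTT.TT
Step 2: 4 trees catch fire, 3 burn out
  TTF...
  T..F.F
  TTTTFT
  TTTT..
  TTTTTT
  TTT.TT
Step 3: 3 trees catch fire, 4 burn out
  TF....
  T.....
  TTTF.F
  TTTT..
  TTTTTT
  TTT.TT

TF....
T.....
TTTF.F
TTTT..
TTTTTT
TTT.TT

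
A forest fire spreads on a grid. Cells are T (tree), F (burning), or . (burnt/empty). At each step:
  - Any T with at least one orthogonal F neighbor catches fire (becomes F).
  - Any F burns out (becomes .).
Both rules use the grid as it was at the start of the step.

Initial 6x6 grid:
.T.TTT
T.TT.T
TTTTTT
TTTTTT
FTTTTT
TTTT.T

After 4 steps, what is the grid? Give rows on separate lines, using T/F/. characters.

Step 1: 3 trees catch fire, 1 burn out
  .T.TTT
  T.TT.T
  TTTTTT
  FTTTTT
  .FTTTT
  FTTT.T
Step 2: 4 trees catch fire, 3 burn out
  .T.TTT
  T.TT.T
  FTTTTT
  .FTTTT
  ..FTTT
  .FTT.T
Step 3: 5 trees catch fire, 4 burn out
  .T.TTT
  F.TT.T
  .FTTTT
  ..FTTT
  ...FTT
  ..FT.T
Step 4: 4 trees catch fire, 5 burn out
  .T.TTT
  ..TT.T
  ..FTTT
  ...FTT
  ....FT
  ...F.T

.T.TTT
..TT.T
..FTTT
...FTT
....FT
...F.T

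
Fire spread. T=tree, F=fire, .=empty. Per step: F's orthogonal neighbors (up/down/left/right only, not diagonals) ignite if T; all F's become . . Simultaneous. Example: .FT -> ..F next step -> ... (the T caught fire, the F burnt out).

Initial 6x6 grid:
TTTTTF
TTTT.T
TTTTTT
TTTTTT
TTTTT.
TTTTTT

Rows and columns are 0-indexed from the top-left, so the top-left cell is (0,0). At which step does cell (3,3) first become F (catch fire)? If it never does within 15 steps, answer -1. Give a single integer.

Step 1: cell (3,3)='T' (+2 fires, +1 burnt)
Step 2: cell (3,3)='T' (+2 fires, +2 burnt)
Step 3: cell (3,3)='T' (+4 fires, +2 burnt)
Step 4: cell (3,3)='T' (+4 fires, +4 burnt)
Step 5: cell (3,3)='F' (+5 fires, +4 burnt)
  -> target ignites at step 5
Step 6: cell (3,3)='.' (+5 fires, +5 burnt)
Step 7: cell (3,3)='.' (+5 fires, +5 burnt)
Step 8: cell (3,3)='.' (+3 fires, +5 burnt)
Step 9: cell (3,3)='.' (+2 fires, +3 burnt)
Step 10: cell (3,3)='.' (+1 fires, +2 burnt)
Step 11: cell (3,3)='.' (+0 fires, +1 burnt)
  fire out at step 11

5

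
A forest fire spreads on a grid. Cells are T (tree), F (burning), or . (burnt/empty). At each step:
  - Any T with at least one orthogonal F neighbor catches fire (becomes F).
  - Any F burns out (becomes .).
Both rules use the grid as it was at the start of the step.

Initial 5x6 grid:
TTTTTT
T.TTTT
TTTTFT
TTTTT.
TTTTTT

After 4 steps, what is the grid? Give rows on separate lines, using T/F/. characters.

Step 1: 4 trees catch fire, 1 burn out
  TTTTTT
  T.TTFT
  TTTF.F
  TTTTF.
  TTTTTT
Step 2: 6 trees catch fire, 4 burn out
  TTTTFT
  T.TF.F
  TTF...
  TTTF..
  TTTTFT
Step 3: 7 trees catch fire, 6 burn out
  TTTF.F
  T.F...
  TF....
  TTF...
  TTTF.F
Step 4: 4 trees catch fire, 7 burn out
  TTF...
  T.....
  F.....
  TF....
  TTF...

TTF...
T.....
F.....
TF....
TTF...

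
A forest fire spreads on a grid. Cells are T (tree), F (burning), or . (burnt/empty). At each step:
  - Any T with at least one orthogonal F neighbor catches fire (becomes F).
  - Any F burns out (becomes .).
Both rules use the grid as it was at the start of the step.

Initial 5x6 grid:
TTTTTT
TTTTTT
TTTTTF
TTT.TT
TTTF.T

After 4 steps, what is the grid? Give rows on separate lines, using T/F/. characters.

Step 1: 4 trees catch fire, 2 burn out
  TTTTTT
  TTTTTF
  TTTTF.
  TTT.TF
  TTF..T
Step 2: 7 trees catch fire, 4 burn out
  TTTTTF
  TTTTF.
  TTTF..
  TTF.F.
  TF...F
Step 3: 5 trees catch fire, 7 burn out
  TTTTF.
  TTTF..
  TTF...
  TF....
  F.....
Step 4: 4 trees catch fire, 5 burn out
  TTTF..
  TTF...
  TF....
  F.....
  ......

TTTF..
TTF...
TF....
F.....
......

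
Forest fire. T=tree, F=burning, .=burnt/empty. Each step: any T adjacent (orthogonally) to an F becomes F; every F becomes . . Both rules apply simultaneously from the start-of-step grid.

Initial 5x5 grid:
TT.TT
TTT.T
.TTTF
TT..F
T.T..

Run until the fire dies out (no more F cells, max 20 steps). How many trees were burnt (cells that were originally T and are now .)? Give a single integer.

Step 1: +2 fires, +2 burnt (F count now 2)
Step 2: +2 fires, +2 burnt (F count now 2)
Step 3: +3 fires, +2 burnt (F count now 3)
Step 4: +2 fires, +3 burnt (F count now 2)
Step 5: +3 fires, +2 burnt (F count now 3)
Step 6: +2 fires, +3 burnt (F count now 2)
Step 7: +0 fires, +2 burnt (F count now 0)
Fire out after step 7
Initially T: 15, now '.': 24
Total burnt (originally-T cells now '.'): 14

Answer: 14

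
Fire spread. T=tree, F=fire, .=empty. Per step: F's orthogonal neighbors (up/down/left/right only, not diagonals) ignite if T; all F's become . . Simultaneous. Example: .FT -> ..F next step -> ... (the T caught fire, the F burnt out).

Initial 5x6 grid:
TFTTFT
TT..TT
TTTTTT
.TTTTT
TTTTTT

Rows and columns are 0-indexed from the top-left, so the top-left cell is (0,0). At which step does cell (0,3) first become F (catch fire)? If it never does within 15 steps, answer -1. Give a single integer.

Step 1: cell (0,3)='F' (+6 fires, +2 burnt)
  -> target ignites at step 1
Step 2: cell (0,3)='.' (+4 fires, +6 burnt)
Step 3: cell (0,3)='.' (+6 fires, +4 burnt)
Step 4: cell (0,3)='.' (+5 fires, +6 burnt)
Step 5: cell (0,3)='.' (+4 fires, +5 burnt)
Step 6: cell (0,3)='.' (+0 fires, +4 burnt)
  fire out at step 6

1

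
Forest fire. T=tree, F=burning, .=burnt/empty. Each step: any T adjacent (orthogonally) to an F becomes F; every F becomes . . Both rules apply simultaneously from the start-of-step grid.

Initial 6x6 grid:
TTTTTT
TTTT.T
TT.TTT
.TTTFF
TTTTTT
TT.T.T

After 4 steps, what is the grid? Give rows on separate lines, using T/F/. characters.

Step 1: 5 trees catch fire, 2 burn out
  TTTTTT
  TTTT.T
  TT.TFF
  .TTF..
  TTTTFF
  TT.T.T
Step 2: 5 trees catch fire, 5 burn out
  TTTTTT
  TTTT.F
  TT.F..
  .TF...
  TTTF..
  TT.T.F
Step 3: 5 trees catch fire, 5 burn out
  TTTTTF
  TTTF..
  TT....
  .F....
  TTF...
  TT.F..
Step 4: 5 trees catch fire, 5 burn out
  TTTFF.
  TTF...
  TF....
  ......
  TF....
  TT....

TTTFF.
TTF...
TF....
......
TF....
TT....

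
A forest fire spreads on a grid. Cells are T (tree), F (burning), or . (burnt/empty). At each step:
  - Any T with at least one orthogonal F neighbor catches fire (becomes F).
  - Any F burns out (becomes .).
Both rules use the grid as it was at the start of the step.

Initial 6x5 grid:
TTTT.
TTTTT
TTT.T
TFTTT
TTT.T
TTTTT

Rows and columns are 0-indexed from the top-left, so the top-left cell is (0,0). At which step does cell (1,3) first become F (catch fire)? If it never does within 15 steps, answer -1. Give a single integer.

Step 1: cell (1,3)='T' (+4 fires, +1 burnt)
Step 2: cell (1,3)='T' (+7 fires, +4 burnt)
Step 3: cell (1,3)='T' (+6 fires, +7 burnt)
Step 4: cell (1,3)='F' (+6 fires, +6 burnt)
  -> target ignites at step 4
Step 5: cell (1,3)='.' (+3 fires, +6 burnt)
Step 6: cell (1,3)='.' (+0 fires, +3 burnt)
  fire out at step 6

4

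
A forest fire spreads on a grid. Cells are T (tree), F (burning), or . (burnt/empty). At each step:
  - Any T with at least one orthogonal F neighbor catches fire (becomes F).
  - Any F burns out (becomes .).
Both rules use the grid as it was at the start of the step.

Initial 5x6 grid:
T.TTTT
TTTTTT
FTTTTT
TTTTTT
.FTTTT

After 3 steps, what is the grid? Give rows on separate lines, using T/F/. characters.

Step 1: 5 trees catch fire, 2 burn out
  T.TTTT
  FTTTTT
  .FTTTT
  FFTTTT
  ..FTTT
Step 2: 5 trees catch fire, 5 burn out
  F.TTTT
  .FTTTT
  ..FTTT
  ..FTTT
  ...FTT
Step 3: 4 trees catch fire, 5 burn out
  ..TTTT
  ..FTTT
  ...FTT
  ...FTT
  ....FT

..TTTT
..FTTT
...FTT
...FTT
....FT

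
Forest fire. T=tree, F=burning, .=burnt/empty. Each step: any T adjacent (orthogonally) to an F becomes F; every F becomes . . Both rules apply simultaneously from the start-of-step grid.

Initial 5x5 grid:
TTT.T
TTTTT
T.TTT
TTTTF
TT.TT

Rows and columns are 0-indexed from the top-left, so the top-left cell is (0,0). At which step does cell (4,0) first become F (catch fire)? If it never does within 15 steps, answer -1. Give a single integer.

Step 1: cell (4,0)='T' (+3 fires, +1 burnt)
Step 2: cell (4,0)='T' (+4 fires, +3 burnt)
Step 3: cell (4,0)='T' (+4 fires, +4 burnt)
Step 4: cell (4,0)='T' (+3 fires, +4 burnt)
Step 5: cell (4,0)='F' (+4 fires, +3 burnt)
  -> target ignites at step 5
Step 6: cell (4,0)='.' (+2 fires, +4 burnt)
Step 7: cell (4,0)='.' (+1 fires, +2 burnt)
Step 8: cell (4,0)='.' (+0 fires, +1 burnt)
  fire out at step 8

5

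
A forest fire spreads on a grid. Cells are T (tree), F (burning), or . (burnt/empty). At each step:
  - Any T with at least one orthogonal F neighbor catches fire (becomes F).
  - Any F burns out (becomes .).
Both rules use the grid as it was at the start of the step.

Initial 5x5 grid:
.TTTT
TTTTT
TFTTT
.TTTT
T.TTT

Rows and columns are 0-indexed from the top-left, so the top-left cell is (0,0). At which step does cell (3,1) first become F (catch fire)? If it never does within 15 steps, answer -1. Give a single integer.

Step 1: cell (3,1)='F' (+4 fires, +1 burnt)
  -> target ignites at step 1
Step 2: cell (3,1)='.' (+5 fires, +4 burnt)
Step 3: cell (3,1)='.' (+5 fires, +5 burnt)
Step 4: cell (3,1)='.' (+4 fires, +5 burnt)
Step 5: cell (3,1)='.' (+2 fires, +4 burnt)
Step 6: cell (3,1)='.' (+0 fires, +2 burnt)
  fire out at step 6

1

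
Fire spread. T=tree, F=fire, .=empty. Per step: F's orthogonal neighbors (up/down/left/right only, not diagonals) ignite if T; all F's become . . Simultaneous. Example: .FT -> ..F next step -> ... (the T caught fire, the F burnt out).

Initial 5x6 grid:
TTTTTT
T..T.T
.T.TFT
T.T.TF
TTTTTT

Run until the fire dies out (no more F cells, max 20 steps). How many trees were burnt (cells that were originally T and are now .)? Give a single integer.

Step 1: +4 fires, +2 burnt (F count now 4)
Step 2: +3 fires, +4 burnt (F count now 3)
Step 3: +3 fires, +3 burnt (F count now 3)
Step 4: +3 fires, +3 burnt (F count now 3)
Step 5: +3 fires, +3 burnt (F count now 3)
Step 6: +2 fires, +3 burnt (F count now 2)
Step 7: +2 fires, +2 burnt (F count now 2)
Step 8: +0 fires, +2 burnt (F count now 0)
Fire out after step 8
Initially T: 21, now '.': 29
Total burnt (originally-T cells now '.'): 20

Answer: 20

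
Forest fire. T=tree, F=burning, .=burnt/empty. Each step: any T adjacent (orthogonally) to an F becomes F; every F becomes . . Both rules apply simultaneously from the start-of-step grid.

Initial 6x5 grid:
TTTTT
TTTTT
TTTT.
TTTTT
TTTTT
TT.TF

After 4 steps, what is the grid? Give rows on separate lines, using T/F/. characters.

Step 1: 2 trees catch fire, 1 burn out
  TTTTT
  TTTTT
  TTTT.
  TTTTT
  TTTTF
  TT.F.
Step 2: 2 trees catch fire, 2 burn out
  TTTTT
  TTTTT
  TTTT.
  TTTTF
  TTTF.
  TT...
Step 3: 2 trees catch fire, 2 burn out
  TTTTT
  TTTTT
  TTTT.
  TTTF.
  TTF..
  TT...
Step 4: 3 trees catch fire, 2 burn out
  TTTTT
  TTTTT
  TTTF.
  TTF..
  TF...
  TT...

TTTTT
TTTTT
TTTF.
TTF..
TF...
TT...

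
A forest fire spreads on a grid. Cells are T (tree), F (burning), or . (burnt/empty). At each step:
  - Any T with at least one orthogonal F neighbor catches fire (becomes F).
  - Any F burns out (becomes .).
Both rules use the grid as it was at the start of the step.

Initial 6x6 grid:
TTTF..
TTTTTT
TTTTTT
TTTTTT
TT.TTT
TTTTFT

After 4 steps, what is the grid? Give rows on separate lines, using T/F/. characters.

Step 1: 5 trees catch fire, 2 burn out
  TTF...
  TTTFTT
  TTTTTT
  TTTTTT
  TT.TFT
  TTTF.F
Step 2: 8 trees catch fire, 5 burn out
  TF....
  TTF.FT
  TTTFTT
  TTTTFT
  TT.F.F
  TTF...
Step 3: 8 trees catch fire, 8 burn out
  F.....
  TF...F
  TTF.FT
  TTTF.F
  TT....
  TF....
Step 4: 6 trees catch fire, 8 burn out
  ......
  F.....
  TF...F
  TTF...
  TF....
  F.....

......
F.....
TF...F
TTF...
TF....
F.....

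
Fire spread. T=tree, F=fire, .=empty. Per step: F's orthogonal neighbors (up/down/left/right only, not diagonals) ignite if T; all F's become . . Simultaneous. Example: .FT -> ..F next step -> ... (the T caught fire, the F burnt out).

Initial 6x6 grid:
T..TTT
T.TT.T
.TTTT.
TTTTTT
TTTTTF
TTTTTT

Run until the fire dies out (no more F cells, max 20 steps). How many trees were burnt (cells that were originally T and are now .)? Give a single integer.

Answer: 27

Derivation:
Step 1: +3 fires, +1 burnt (F count now 3)
Step 2: +3 fires, +3 burnt (F count now 3)
Step 3: +4 fires, +3 burnt (F count now 4)
Step 4: +4 fires, +4 burnt (F count now 4)
Step 5: +5 fires, +4 burnt (F count now 5)
Step 6: +5 fires, +5 burnt (F count now 5)
Step 7: +1 fires, +5 burnt (F count now 1)
Step 8: +1 fires, +1 burnt (F count now 1)
Step 9: +1 fires, +1 burnt (F count now 1)
Step 10: +0 fires, +1 burnt (F count now 0)
Fire out after step 10
Initially T: 29, now '.': 34
Total burnt (originally-T cells now '.'): 27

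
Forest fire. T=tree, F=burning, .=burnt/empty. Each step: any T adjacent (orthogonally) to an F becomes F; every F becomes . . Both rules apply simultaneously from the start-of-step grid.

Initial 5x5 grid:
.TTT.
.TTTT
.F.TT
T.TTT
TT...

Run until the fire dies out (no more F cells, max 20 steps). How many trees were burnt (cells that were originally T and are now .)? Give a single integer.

Answer: 12

Derivation:
Step 1: +1 fires, +1 burnt (F count now 1)
Step 2: +2 fires, +1 burnt (F count now 2)
Step 3: +2 fires, +2 burnt (F count now 2)
Step 4: +3 fires, +2 burnt (F count now 3)
Step 5: +2 fires, +3 burnt (F count now 2)
Step 6: +2 fires, +2 burnt (F count now 2)
Step 7: +0 fires, +2 burnt (F count now 0)
Fire out after step 7
Initially T: 15, now '.': 22
Total burnt (originally-T cells now '.'): 12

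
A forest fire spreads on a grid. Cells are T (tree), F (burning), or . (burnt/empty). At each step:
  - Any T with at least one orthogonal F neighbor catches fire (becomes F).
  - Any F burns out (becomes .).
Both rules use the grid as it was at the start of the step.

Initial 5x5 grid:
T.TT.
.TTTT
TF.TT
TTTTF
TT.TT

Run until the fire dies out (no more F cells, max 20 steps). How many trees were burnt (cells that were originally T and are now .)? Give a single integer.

Step 1: +6 fires, +2 burnt (F count now 6)
Step 2: +7 fires, +6 burnt (F count now 7)
Step 3: +3 fires, +7 burnt (F count now 3)
Step 4: +1 fires, +3 burnt (F count now 1)
Step 5: +0 fires, +1 burnt (F count now 0)
Fire out after step 5
Initially T: 18, now '.': 24
Total burnt (originally-T cells now '.'): 17

Answer: 17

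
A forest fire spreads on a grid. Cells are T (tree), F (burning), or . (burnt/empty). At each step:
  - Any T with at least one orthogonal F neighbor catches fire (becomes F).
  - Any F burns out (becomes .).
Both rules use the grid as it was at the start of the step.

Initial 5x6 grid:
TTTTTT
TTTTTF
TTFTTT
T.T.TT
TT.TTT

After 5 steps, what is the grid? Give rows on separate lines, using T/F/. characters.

Step 1: 7 trees catch fire, 2 burn out
  TTTTTF
  TTFTF.
  TF.FTF
  T.F.TT
  TT.TTT
Step 2: 7 trees catch fire, 7 burn out
  TTFTF.
  TF.F..
  F...F.
  T...TF
  TT.TTT
Step 3: 6 trees catch fire, 7 burn out
  TF.F..
  F.....
  ......
  F...F.
  TT.TTF
Step 4: 3 trees catch fire, 6 burn out
  F.....
  ......
  ......
  ......
  FT.TF.
Step 5: 2 trees catch fire, 3 burn out
  ......
  ......
  ......
  ......
  .F.F..

......
......
......
......
.F.F..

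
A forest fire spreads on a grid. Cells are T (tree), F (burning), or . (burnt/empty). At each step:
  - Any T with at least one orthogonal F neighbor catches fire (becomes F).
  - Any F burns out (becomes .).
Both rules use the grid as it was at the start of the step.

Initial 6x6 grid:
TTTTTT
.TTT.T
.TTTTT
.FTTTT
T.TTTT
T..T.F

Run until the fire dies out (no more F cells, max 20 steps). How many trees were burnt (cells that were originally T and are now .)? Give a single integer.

Step 1: +3 fires, +2 burnt (F count now 3)
Step 2: +6 fires, +3 burnt (F count now 6)
Step 3: +6 fires, +6 burnt (F count now 6)
Step 4: +6 fires, +6 burnt (F count now 6)
Step 5: +2 fires, +6 burnt (F count now 2)
Step 6: +1 fires, +2 burnt (F count now 1)
Step 7: +0 fires, +1 burnt (F count now 0)
Fire out after step 7
Initially T: 26, now '.': 34
Total burnt (originally-T cells now '.'): 24

Answer: 24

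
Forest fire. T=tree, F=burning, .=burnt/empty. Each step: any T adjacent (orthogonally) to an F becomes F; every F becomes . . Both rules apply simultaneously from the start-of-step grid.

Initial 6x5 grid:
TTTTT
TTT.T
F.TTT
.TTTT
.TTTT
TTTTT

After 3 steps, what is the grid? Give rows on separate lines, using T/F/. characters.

Step 1: 1 trees catch fire, 1 burn out
  TTTTT
  FTT.T
  ..TTT
  .TTTT
  .TTTT
  TTTTT
Step 2: 2 trees catch fire, 1 burn out
  FTTTT
  .FT.T
  ..TTT
  .TTTT
  .TTTT
  TTTTT
Step 3: 2 trees catch fire, 2 burn out
  .FTTT
  ..F.T
  ..TTT
  .TTTT
  .TTTT
  TTTTT

.FTTT
..F.T
..TTT
.TTTT
.TTTT
TTTTT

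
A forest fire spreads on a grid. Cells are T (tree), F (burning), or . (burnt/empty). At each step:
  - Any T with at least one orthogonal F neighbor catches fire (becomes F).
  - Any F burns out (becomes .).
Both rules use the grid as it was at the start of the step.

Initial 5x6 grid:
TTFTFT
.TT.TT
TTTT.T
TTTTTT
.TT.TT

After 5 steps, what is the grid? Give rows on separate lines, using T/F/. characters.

Step 1: 5 trees catch fire, 2 burn out
  TF.F.F
  .TF.FT
  TTTT.T
  TTTTTT
  .TT.TT
Step 2: 4 trees catch fire, 5 burn out
  F.....
  .F...F
  TTFT.T
  TTTTTT
  .TT.TT
Step 3: 4 trees catch fire, 4 burn out
  ......
  ......
  TF.F.F
  TTFTTT
  .TT.TT
Step 4: 5 trees catch fire, 4 burn out
  ......
  ......
  F.....
  TF.FTF
  .TF.TT
Step 5: 4 trees catch fire, 5 burn out
  ......
  ......
  ......
  F...F.
  .F..TF

......
......
......
F...F.
.F..TF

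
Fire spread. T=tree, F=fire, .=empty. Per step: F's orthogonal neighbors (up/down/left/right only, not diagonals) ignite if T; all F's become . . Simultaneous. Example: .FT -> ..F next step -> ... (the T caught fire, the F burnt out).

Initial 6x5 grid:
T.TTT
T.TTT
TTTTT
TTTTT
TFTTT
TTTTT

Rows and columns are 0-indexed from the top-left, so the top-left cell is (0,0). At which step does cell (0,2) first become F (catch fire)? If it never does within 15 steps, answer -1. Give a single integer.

Step 1: cell (0,2)='T' (+4 fires, +1 burnt)
Step 2: cell (0,2)='T' (+6 fires, +4 burnt)
Step 3: cell (0,2)='T' (+5 fires, +6 burnt)
Step 4: cell (0,2)='T' (+5 fires, +5 burnt)
Step 5: cell (0,2)='F' (+4 fires, +5 burnt)
  -> target ignites at step 5
Step 6: cell (0,2)='.' (+2 fires, +4 burnt)
Step 7: cell (0,2)='.' (+1 fires, +2 burnt)
Step 8: cell (0,2)='.' (+0 fires, +1 burnt)
  fire out at step 8

5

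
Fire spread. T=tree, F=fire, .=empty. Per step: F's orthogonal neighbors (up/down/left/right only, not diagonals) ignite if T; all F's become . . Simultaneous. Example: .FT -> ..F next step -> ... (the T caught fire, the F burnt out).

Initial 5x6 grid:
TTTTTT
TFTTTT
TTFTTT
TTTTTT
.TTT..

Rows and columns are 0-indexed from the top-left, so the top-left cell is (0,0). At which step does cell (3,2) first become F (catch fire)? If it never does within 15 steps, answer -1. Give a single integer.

Step 1: cell (3,2)='F' (+6 fires, +2 burnt)
  -> target ignites at step 1
Step 2: cell (3,2)='.' (+8 fires, +6 burnt)
Step 3: cell (3,2)='.' (+7 fires, +8 burnt)
Step 4: cell (3,2)='.' (+3 fires, +7 burnt)
Step 5: cell (3,2)='.' (+1 fires, +3 burnt)
Step 6: cell (3,2)='.' (+0 fires, +1 burnt)
  fire out at step 6

1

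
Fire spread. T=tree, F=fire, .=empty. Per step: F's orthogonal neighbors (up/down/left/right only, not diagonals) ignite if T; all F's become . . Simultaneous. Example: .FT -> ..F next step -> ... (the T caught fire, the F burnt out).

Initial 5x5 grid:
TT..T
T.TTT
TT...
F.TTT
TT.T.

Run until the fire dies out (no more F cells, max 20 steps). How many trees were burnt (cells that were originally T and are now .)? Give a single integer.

Step 1: +2 fires, +1 burnt (F count now 2)
Step 2: +3 fires, +2 burnt (F count now 3)
Step 3: +1 fires, +3 burnt (F count now 1)
Step 4: +1 fires, +1 burnt (F count now 1)
Step 5: +0 fires, +1 burnt (F count now 0)
Fire out after step 5
Initially T: 15, now '.': 17
Total burnt (originally-T cells now '.'): 7

Answer: 7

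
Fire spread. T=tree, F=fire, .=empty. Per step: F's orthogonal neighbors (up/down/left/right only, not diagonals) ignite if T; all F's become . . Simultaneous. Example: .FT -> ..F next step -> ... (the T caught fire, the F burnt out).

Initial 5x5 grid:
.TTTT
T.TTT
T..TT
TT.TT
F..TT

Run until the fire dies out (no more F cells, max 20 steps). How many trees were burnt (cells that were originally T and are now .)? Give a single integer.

Step 1: +1 fires, +1 burnt (F count now 1)
Step 2: +2 fires, +1 burnt (F count now 2)
Step 3: +1 fires, +2 burnt (F count now 1)
Step 4: +0 fires, +1 burnt (F count now 0)
Fire out after step 4
Initially T: 17, now '.': 12
Total burnt (originally-T cells now '.'): 4

Answer: 4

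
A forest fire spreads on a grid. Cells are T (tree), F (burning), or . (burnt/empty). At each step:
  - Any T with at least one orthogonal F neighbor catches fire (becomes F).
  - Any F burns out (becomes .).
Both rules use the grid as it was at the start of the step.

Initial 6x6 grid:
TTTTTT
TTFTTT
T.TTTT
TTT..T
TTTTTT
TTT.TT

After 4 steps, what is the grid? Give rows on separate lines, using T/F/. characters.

Step 1: 4 trees catch fire, 1 burn out
  TTFTTT
  TF.FTT
  T.FTTT
  TTT..T
  TTTTTT
  TTT.TT
Step 2: 6 trees catch fire, 4 burn out
  TF.FTT
  F...FT
  T..FTT
  TTF..T
  TTTTTT
  TTT.TT
Step 3: 7 trees catch fire, 6 burn out
  F...FT
  .....F
  F...FT
  TF...T
  TTFTTT
  TTT.TT
Step 4: 6 trees catch fire, 7 burn out
  .....F
  ......
  .....F
  F....T
  TF.FTT
  TTF.TT

.....F
......
.....F
F....T
TF.FTT
TTF.TT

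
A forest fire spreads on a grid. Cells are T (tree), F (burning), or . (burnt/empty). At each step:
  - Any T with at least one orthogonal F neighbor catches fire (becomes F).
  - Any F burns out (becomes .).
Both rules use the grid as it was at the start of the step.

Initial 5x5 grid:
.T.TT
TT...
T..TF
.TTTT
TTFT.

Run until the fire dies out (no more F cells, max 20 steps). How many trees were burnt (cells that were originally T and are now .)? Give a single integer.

Step 1: +5 fires, +2 burnt (F count now 5)
Step 2: +3 fires, +5 burnt (F count now 3)
Step 3: +0 fires, +3 burnt (F count now 0)
Fire out after step 3
Initially T: 14, now '.': 19
Total burnt (originally-T cells now '.'): 8

Answer: 8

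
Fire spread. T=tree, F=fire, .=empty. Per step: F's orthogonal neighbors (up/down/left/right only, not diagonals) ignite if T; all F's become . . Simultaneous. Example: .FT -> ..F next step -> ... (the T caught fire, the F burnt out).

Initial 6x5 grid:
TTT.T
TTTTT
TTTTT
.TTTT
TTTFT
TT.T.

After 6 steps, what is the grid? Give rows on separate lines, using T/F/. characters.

Step 1: 4 trees catch fire, 1 burn out
  TTT.T
  TTTTT
  TTTTT
  .TTFT
  TTF.F
  TT.F.
Step 2: 4 trees catch fire, 4 burn out
  TTT.T
  TTTTT
  TTTFT
  .TF.F
  TF...
  TT...
Step 3: 6 trees catch fire, 4 burn out
  TTT.T
  TTTFT
  TTF.F
  .F...
  F....
  TF...
Step 4: 4 trees catch fire, 6 burn out
  TTT.T
  TTF.F
  TF...
  .....
  .....
  F....
Step 5: 4 trees catch fire, 4 burn out
  TTF.F
  TF...
  F....
  .....
  .....
  .....
Step 6: 2 trees catch fire, 4 burn out
  TF...
  F....
  .....
  .....
  .....
  .....

TF...
F....
.....
.....
.....
.....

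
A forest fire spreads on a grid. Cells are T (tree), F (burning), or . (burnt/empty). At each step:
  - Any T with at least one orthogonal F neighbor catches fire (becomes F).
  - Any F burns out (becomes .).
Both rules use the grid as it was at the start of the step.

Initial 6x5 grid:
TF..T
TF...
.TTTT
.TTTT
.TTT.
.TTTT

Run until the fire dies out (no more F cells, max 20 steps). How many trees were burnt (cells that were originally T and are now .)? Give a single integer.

Step 1: +3 fires, +2 burnt (F count now 3)
Step 2: +2 fires, +3 burnt (F count now 2)
Step 3: +3 fires, +2 burnt (F count now 3)
Step 4: +4 fires, +3 burnt (F count now 4)
Step 5: +3 fires, +4 burnt (F count now 3)
Step 6: +1 fires, +3 burnt (F count now 1)
Step 7: +1 fires, +1 burnt (F count now 1)
Step 8: +0 fires, +1 burnt (F count now 0)
Fire out after step 8
Initially T: 18, now '.': 29
Total burnt (originally-T cells now '.'): 17

Answer: 17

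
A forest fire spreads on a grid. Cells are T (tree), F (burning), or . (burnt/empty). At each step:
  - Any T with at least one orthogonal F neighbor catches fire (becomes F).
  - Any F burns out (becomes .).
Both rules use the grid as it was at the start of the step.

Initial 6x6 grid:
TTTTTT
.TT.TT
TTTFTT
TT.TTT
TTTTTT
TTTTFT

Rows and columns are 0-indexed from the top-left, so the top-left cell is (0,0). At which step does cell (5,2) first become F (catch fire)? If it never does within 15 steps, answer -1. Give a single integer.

Step 1: cell (5,2)='T' (+6 fires, +2 burnt)
Step 2: cell (5,2)='F' (+8 fires, +6 burnt)
  -> target ignites at step 2
Step 3: cell (5,2)='.' (+9 fires, +8 burnt)
Step 4: cell (5,2)='.' (+6 fires, +9 burnt)
Step 5: cell (5,2)='.' (+2 fires, +6 burnt)
Step 6: cell (5,2)='.' (+0 fires, +2 burnt)
  fire out at step 6

2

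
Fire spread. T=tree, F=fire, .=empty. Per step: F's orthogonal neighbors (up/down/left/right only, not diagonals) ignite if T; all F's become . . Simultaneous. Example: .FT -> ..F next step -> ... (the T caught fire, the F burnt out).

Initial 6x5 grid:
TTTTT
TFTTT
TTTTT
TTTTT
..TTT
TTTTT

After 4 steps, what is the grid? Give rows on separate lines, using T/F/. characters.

Step 1: 4 trees catch fire, 1 burn out
  TFTTT
  F.FTT
  TFTTT
  TTTTT
  ..TTT
  TTTTT
Step 2: 6 trees catch fire, 4 burn out
  F.FTT
  ...FT
  F.FTT
  TFTTT
  ..TTT
  TTTTT
Step 3: 5 trees catch fire, 6 burn out
  ...FT
  ....F
  ...FT
  F.FTT
  ..TTT
  TTTTT
Step 4: 4 trees catch fire, 5 burn out
  ....F
  .....
  ....F
  ...FT
  ..FTT
  TTTTT

....F
.....
....F
...FT
..FTT
TTTTT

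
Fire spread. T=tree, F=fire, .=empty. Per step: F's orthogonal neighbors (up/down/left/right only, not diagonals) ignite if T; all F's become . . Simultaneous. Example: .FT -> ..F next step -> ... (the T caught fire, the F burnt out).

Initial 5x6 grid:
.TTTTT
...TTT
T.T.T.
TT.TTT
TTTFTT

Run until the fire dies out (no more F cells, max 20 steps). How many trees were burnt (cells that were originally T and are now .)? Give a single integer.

Answer: 20

Derivation:
Step 1: +3 fires, +1 burnt (F count now 3)
Step 2: +3 fires, +3 burnt (F count now 3)
Step 3: +4 fires, +3 burnt (F count now 4)
Step 4: +2 fires, +4 burnt (F count now 2)
Step 5: +4 fires, +2 burnt (F count now 4)
Step 6: +2 fires, +4 burnt (F count now 2)
Step 7: +1 fires, +2 burnt (F count now 1)
Step 8: +1 fires, +1 burnt (F count now 1)
Step 9: +0 fires, +1 burnt (F count now 0)
Fire out after step 9
Initially T: 21, now '.': 29
Total burnt (originally-T cells now '.'): 20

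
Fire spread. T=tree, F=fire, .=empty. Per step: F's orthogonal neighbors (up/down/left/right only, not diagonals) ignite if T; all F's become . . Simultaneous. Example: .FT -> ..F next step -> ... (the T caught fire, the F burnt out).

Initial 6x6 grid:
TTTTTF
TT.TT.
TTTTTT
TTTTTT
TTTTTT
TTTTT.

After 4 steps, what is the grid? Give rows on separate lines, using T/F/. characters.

Step 1: 1 trees catch fire, 1 burn out
  TTTTF.
  TT.TT.
  TTTTTT
  TTTTTT
  TTTTTT
  TTTTT.
Step 2: 2 trees catch fire, 1 burn out
  TTTF..
  TT.TF.
  TTTTTT
  TTTTTT
  TTTTTT
  TTTTT.
Step 3: 3 trees catch fire, 2 burn out
  TTF...
  TT.F..
  TTTTFT
  TTTTTT
  TTTTTT
  TTTTT.
Step 4: 4 trees catch fire, 3 burn out
  TF....
  TT....
  TTTF.F
  TTTTFT
  TTTTTT
  TTTTT.

TF....
TT....
TTTF.F
TTTTFT
TTTTTT
TTTTT.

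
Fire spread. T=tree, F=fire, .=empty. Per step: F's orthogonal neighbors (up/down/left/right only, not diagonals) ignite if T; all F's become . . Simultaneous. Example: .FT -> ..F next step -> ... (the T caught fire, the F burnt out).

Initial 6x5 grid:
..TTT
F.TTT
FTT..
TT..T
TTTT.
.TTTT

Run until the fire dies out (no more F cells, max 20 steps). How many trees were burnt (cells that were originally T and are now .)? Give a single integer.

Answer: 18

Derivation:
Step 1: +2 fires, +2 burnt (F count now 2)
Step 2: +3 fires, +2 burnt (F count now 3)
Step 3: +2 fires, +3 burnt (F count now 2)
Step 4: +4 fires, +2 burnt (F count now 4)
Step 5: +4 fires, +4 burnt (F count now 4)
Step 6: +2 fires, +4 burnt (F count now 2)
Step 7: +1 fires, +2 burnt (F count now 1)
Step 8: +0 fires, +1 burnt (F count now 0)
Fire out after step 8
Initially T: 19, now '.': 29
Total burnt (originally-T cells now '.'): 18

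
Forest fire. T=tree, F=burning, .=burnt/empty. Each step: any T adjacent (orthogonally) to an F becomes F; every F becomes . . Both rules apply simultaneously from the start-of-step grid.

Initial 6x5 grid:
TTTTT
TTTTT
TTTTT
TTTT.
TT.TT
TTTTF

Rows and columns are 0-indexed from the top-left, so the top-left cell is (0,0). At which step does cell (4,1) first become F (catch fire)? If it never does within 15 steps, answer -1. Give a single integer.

Step 1: cell (4,1)='T' (+2 fires, +1 burnt)
Step 2: cell (4,1)='T' (+2 fires, +2 burnt)
Step 3: cell (4,1)='T' (+2 fires, +2 burnt)
Step 4: cell (4,1)='F' (+4 fires, +2 burnt)
  -> target ignites at step 4
Step 5: cell (4,1)='.' (+5 fires, +4 burnt)
Step 6: cell (4,1)='.' (+5 fires, +5 burnt)
Step 7: cell (4,1)='.' (+4 fires, +5 burnt)
Step 8: cell (4,1)='.' (+2 fires, +4 burnt)
Step 9: cell (4,1)='.' (+1 fires, +2 burnt)
Step 10: cell (4,1)='.' (+0 fires, +1 burnt)
  fire out at step 10

4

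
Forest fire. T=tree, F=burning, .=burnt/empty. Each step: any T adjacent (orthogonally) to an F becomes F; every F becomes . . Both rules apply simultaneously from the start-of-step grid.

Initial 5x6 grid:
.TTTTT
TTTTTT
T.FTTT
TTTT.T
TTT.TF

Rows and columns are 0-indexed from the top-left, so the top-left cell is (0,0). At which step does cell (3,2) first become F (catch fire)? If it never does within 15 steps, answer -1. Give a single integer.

Step 1: cell (3,2)='F' (+5 fires, +2 burnt)
  -> target ignites at step 1
Step 2: cell (3,2)='.' (+8 fires, +5 burnt)
Step 3: cell (3,2)='.' (+7 fires, +8 burnt)
Step 4: cell (3,2)='.' (+4 fires, +7 burnt)
Step 5: cell (3,2)='.' (+0 fires, +4 burnt)
  fire out at step 5

1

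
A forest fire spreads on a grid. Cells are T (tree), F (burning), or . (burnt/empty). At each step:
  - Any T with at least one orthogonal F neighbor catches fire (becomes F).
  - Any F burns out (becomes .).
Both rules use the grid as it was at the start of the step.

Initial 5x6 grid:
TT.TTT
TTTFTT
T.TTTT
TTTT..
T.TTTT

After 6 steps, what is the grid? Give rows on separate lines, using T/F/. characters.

Step 1: 4 trees catch fire, 1 burn out
  TT.FTT
  TTF.FT
  T.TFTT
  TTTT..
  T.TTTT
Step 2: 6 trees catch fire, 4 burn out
  TT..FT
  TF...F
  T.F.FT
  TTTF..
  T.TTTT
Step 3: 6 trees catch fire, 6 burn out
  TF...F
  F.....
  T....F
  TTF...
  T.TFTT
Step 4: 5 trees catch fire, 6 burn out
  F.....
  ......
  F.....
  TF....
  T.F.FT
Step 5: 2 trees catch fire, 5 burn out
  ......
  ......
  ......
  F.....
  T....F
Step 6: 1 trees catch fire, 2 burn out
  ......
  ......
  ......
  ......
  F.....

......
......
......
......
F.....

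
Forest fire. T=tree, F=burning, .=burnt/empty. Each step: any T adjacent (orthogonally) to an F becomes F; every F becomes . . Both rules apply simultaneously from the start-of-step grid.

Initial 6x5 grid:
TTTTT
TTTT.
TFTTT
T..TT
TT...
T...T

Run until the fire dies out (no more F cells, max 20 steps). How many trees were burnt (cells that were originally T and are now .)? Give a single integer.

Step 1: +3 fires, +1 burnt (F count now 3)
Step 2: +5 fires, +3 burnt (F count now 5)
Step 3: +6 fires, +5 burnt (F count now 6)
Step 4: +4 fires, +6 burnt (F count now 4)
Step 5: +1 fires, +4 burnt (F count now 1)
Step 6: +0 fires, +1 burnt (F count now 0)
Fire out after step 6
Initially T: 20, now '.': 29
Total burnt (originally-T cells now '.'): 19

Answer: 19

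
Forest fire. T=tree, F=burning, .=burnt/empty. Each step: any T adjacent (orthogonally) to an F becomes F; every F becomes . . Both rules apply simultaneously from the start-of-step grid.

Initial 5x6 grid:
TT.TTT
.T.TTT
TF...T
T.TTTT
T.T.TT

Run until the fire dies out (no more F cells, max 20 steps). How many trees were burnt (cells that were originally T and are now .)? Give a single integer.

Answer: 6

Derivation:
Step 1: +2 fires, +1 burnt (F count now 2)
Step 2: +2 fires, +2 burnt (F count now 2)
Step 3: +2 fires, +2 burnt (F count now 2)
Step 4: +0 fires, +2 burnt (F count now 0)
Fire out after step 4
Initially T: 20, now '.': 16
Total burnt (originally-T cells now '.'): 6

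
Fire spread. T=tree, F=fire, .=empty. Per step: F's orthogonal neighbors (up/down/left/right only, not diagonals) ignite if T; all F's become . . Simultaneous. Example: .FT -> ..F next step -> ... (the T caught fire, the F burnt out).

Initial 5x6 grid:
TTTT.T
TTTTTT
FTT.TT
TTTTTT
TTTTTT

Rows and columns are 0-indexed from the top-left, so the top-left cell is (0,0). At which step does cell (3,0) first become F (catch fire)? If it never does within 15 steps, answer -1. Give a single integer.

Step 1: cell (3,0)='F' (+3 fires, +1 burnt)
  -> target ignites at step 1
Step 2: cell (3,0)='.' (+5 fires, +3 burnt)
Step 3: cell (3,0)='.' (+4 fires, +5 burnt)
Step 4: cell (3,0)='.' (+4 fires, +4 burnt)
Step 5: cell (3,0)='.' (+4 fires, +4 burnt)
Step 6: cell (3,0)='.' (+4 fires, +4 burnt)
Step 7: cell (3,0)='.' (+3 fires, +4 burnt)
Step 8: cell (3,0)='.' (+0 fires, +3 burnt)
  fire out at step 8

1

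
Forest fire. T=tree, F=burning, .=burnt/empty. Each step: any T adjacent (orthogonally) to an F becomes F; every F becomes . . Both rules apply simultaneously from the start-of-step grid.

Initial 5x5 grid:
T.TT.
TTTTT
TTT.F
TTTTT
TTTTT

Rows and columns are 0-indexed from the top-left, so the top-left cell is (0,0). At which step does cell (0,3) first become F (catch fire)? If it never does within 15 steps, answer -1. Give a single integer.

Step 1: cell (0,3)='T' (+2 fires, +1 burnt)
Step 2: cell (0,3)='T' (+3 fires, +2 burnt)
Step 3: cell (0,3)='F' (+4 fires, +3 burnt)
  -> target ignites at step 3
Step 4: cell (0,3)='.' (+5 fires, +4 burnt)
Step 5: cell (0,3)='.' (+4 fires, +5 burnt)
Step 6: cell (0,3)='.' (+3 fires, +4 burnt)
Step 7: cell (0,3)='.' (+0 fires, +3 burnt)
  fire out at step 7

3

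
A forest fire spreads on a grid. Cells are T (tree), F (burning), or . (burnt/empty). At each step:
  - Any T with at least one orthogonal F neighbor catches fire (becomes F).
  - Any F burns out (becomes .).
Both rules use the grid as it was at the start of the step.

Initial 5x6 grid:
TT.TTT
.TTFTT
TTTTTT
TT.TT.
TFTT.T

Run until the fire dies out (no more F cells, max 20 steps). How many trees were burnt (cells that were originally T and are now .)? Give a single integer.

Step 1: +7 fires, +2 burnt (F count now 7)
Step 2: +9 fires, +7 burnt (F count now 9)
Step 3: +5 fires, +9 burnt (F count now 5)
Step 4: +1 fires, +5 burnt (F count now 1)
Step 5: +0 fires, +1 burnt (F count now 0)
Fire out after step 5
Initially T: 23, now '.': 29
Total burnt (originally-T cells now '.'): 22

Answer: 22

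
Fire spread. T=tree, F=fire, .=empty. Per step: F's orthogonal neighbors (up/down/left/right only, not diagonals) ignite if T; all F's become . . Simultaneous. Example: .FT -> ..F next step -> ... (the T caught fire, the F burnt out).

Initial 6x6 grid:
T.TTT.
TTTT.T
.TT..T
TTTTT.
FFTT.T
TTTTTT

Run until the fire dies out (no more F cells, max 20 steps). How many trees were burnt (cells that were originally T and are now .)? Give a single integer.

Answer: 24

Derivation:
Step 1: +5 fires, +2 burnt (F count now 5)
Step 2: +4 fires, +5 burnt (F count now 4)
Step 3: +4 fires, +4 burnt (F count now 4)
Step 4: +4 fires, +4 burnt (F count now 4)
Step 5: +4 fires, +4 burnt (F count now 4)
Step 6: +2 fires, +4 burnt (F count now 2)
Step 7: +1 fires, +2 burnt (F count now 1)
Step 8: +0 fires, +1 burnt (F count now 0)
Fire out after step 8
Initially T: 26, now '.': 34
Total burnt (originally-T cells now '.'): 24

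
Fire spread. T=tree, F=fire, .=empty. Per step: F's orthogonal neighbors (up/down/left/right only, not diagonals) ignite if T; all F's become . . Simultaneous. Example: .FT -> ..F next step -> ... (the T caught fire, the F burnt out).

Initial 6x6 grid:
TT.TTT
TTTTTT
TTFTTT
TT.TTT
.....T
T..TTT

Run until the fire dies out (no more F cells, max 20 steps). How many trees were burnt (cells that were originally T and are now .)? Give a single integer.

Step 1: +3 fires, +1 burnt (F count now 3)
Step 2: +6 fires, +3 burnt (F count now 6)
Step 3: +7 fires, +6 burnt (F count now 7)
Step 4: +4 fires, +7 burnt (F count now 4)
Step 5: +2 fires, +4 burnt (F count now 2)
Step 6: +1 fires, +2 burnt (F count now 1)
Step 7: +1 fires, +1 burnt (F count now 1)
Step 8: +1 fires, +1 burnt (F count now 1)
Step 9: +0 fires, +1 burnt (F count now 0)
Fire out after step 9
Initially T: 26, now '.': 35
Total burnt (originally-T cells now '.'): 25

Answer: 25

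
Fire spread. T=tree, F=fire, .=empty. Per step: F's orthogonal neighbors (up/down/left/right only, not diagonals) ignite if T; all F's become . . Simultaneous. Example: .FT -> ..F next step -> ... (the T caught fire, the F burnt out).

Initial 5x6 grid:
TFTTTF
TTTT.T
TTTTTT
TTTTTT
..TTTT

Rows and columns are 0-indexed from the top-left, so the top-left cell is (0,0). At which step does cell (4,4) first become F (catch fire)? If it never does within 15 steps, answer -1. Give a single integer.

Step 1: cell (4,4)='T' (+5 fires, +2 burnt)
Step 2: cell (4,4)='T' (+5 fires, +5 burnt)
Step 3: cell (4,4)='T' (+6 fires, +5 burnt)
Step 4: cell (4,4)='T' (+5 fires, +6 burnt)
Step 5: cell (4,4)='F' (+3 fires, +5 burnt)
  -> target ignites at step 5
Step 6: cell (4,4)='.' (+1 fires, +3 burnt)
Step 7: cell (4,4)='.' (+0 fires, +1 burnt)
  fire out at step 7

5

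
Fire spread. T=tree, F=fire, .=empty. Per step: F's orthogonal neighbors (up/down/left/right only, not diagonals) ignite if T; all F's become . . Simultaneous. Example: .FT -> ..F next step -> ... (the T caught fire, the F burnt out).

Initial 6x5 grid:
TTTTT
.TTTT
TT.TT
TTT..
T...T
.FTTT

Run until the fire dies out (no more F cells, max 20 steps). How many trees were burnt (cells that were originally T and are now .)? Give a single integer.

Step 1: +1 fires, +1 burnt (F count now 1)
Step 2: +1 fires, +1 burnt (F count now 1)
Step 3: +1 fires, +1 burnt (F count now 1)
Step 4: +1 fires, +1 burnt (F count now 1)
Step 5: +0 fires, +1 burnt (F count now 0)
Fire out after step 5
Initially T: 21, now '.': 13
Total burnt (originally-T cells now '.'): 4

Answer: 4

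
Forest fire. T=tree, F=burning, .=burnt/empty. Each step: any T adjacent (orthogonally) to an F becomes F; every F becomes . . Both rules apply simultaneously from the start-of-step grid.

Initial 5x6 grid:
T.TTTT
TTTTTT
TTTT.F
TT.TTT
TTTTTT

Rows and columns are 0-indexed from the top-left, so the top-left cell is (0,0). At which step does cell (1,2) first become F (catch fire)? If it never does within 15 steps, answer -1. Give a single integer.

Step 1: cell (1,2)='T' (+2 fires, +1 burnt)
Step 2: cell (1,2)='T' (+4 fires, +2 burnt)
Step 3: cell (1,2)='T' (+4 fires, +4 burnt)
Step 4: cell (1,2)='F' (+4 fires, +4 burnt)
  -> target ignites at step 4
Step 5: cell (1,2)='.' (+4 fires, +4 burnt)
Step 6: cell (1,2)='.' (+3 fires, +4 burnt)
Step 7: cell (1,2)='.' (+4 fires, +3 burnt)
Step 8: cell (1,2)='.' (+1 fires, +4 burnt)
Step 9: cell (1,2)='.' (+0 fires, +1 burnt)
  fire out at step 9

4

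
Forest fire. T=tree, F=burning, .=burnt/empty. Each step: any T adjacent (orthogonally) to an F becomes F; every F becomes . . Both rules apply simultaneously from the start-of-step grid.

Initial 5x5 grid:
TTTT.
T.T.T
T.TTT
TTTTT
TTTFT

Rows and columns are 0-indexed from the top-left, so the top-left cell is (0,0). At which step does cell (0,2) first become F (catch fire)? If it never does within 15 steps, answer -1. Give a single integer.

Step 1: cell (0,2)='T' (+3 fires, +1 burnt)
Step 2: cell (0,2)='T' (+4 fires, +3 burnt)
Step 3: cell (0,2)='T' (+4 fires, +4 burnt)
Step 4: cell (0,2)='T' (+3 fires, +4 burnt)
Step 5: cell (0,2)='F' (+2 fires, +3 burnt)
  -> target ignites at step 5
Step 6: cell (0,2)='.' (+3 fires, +2 burnt)
Step 7: cell (0,2)='.' (+1 fires, +3 burnt)
Step 8: cell (0,2)='.' (+0 fires, +1 burnt)
  fire out at step 8

5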